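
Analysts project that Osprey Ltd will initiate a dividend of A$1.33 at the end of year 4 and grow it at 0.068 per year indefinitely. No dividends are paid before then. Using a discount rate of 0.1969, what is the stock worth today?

Deferred-dividend DDM. At t=3 the remaining stream is a growing perpetuity with first payment D_4 = 1.33.
V_3 = D_4/(r−g) = 1.33/(0.1969−0.068) = 10.3181
P₀ = V_3/(1+r)^3 = 10.3181/(1+0.1969)^3 = 6.0176

A$6.02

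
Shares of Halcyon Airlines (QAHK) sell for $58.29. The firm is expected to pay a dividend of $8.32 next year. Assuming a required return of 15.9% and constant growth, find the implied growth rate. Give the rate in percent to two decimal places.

From P₀ = D₁/(r − g), the implied growth is g = r − D₁/P₀.
g = 0.159 − 8.32/58.29 = 0.159 − 0.14273 = 0.01627

1.63%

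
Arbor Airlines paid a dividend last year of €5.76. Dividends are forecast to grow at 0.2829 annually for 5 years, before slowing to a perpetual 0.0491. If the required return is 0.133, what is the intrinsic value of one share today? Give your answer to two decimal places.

€176.52

Two-stage DDM. Project D₁…D_5 at 0.2829, terminal growth 0.0491, discount at r = 0.133.
D_1 = 7.3895
D_2 = 9.4800
D_3 = 12.1619
D_4 = 15.6025
D_5 = 20.0164
Terminal value at t=5: TV = D_6/(r−g) = 20.9992/(0.133−0.0491) = 250.2888
P₀ = 7.3895/(1+0.133)^1 + 9.4800/(1+0.133)^2 + 12.1619/(1+0.133)^3 + 15.6025/(1+0.133)^4 + 20.0164/(1+0.133)^5 + 250.2888/(1+0.133)^5 = 176.5162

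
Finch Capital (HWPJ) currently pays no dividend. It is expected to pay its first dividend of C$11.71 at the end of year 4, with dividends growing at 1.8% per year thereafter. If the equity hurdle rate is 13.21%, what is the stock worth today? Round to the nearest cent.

Deferred-dividend DDM. At t=3 the remaining stream is a growing perpetuity with first payment D_4 = 11.71.
V_3 = D_4/(r−g) = 11.71/(0.1321−0.018) = 102.6293
P₀ = V_3/(1+r)^3 = 102.6293/(1+0.1321)^3 = 70.7322

C$70.73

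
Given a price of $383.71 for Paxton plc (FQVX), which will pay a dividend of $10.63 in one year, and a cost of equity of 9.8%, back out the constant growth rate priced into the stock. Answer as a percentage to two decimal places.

7.03%

From P₀ = D₁/(r − g), the implied growth is g = r − D₁/P₀.
g = 0.098 − 10.63/383.71 = 0.098 − 0.02770 = 0.07030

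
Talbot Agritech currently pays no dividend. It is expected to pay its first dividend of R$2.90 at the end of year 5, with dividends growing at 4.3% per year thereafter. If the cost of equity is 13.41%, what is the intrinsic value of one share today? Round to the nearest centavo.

Deferred-dividend DDM. At t=4 the remaining stream is a growing perpetuity with first payment D_5 = 2.90.
V_4 = D_5/(r−g) = 2.90/(0.1341−0.043) = 31.8332
P₀ = V_4/(1+r)^4 = 31.8332/(1+0.1341)^4 = 19.2431

R$19.24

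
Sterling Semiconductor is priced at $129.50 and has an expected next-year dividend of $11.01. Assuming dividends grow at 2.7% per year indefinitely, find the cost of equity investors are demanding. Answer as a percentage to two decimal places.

Rearranging the constant-growth DDM: r = D₁/P₀ + g.
r = 11.0100 / 129.50 + 0.027 = 0.08502 + 0.027 = 0.11202

11.20%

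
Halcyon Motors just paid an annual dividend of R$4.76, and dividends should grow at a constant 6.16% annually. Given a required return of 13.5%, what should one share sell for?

R$68.84

Gordon growth model: P₀ = D₁/(r − g). D₁ = 4.76 × (1 + 0.0616) = 5.0532.
P₀ = 5.0532 / (0.135 − 0.0616) = 5.0532 / 0.0734 = 68.8449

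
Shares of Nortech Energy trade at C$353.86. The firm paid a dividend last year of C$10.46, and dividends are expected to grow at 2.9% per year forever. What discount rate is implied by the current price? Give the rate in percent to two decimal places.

Rearranging the constant-growth DDM: r = D₁/P₀ + g.
D₁ = 10.46 × (1 + 0.029) = 10.7633.
r = 10.7633 / 353.86 + 0.029 = 0.03042 + 0.029 = 0.05942

5.94%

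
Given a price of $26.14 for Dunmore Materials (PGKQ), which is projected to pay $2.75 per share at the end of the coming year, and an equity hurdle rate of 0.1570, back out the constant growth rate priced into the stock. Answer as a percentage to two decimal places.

From P₀ = D₁/(r − g), the implied growth is g = r − D₁/P₀.
g = 0.157 − 2.75/26.14 = 0.157 − 0.10520 = 0.05180

5.18%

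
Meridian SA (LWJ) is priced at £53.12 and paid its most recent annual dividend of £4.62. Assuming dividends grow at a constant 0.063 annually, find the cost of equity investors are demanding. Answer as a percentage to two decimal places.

15.55%

Rearranging the constant-growth DDM: r = D₁/P₀ + g.
D₁ = 4.62 × (1 + 0.063) = 4.9111.
r = 4.9111 / 53.12 + 0.063 = 0.09245 + 0.063 = 0.15545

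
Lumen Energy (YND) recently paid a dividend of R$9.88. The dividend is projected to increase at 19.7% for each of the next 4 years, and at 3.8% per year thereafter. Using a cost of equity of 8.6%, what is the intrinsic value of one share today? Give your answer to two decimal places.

R$366.04

Two-stage DDM. Project D₁…D_4 at 0.197, terminal growth 0.038, discount at r = 0.086.
D_1 = 11.8264
D_2 = 14.1562
D_3 = 16.9449
D_4 = 20.2831
Terminal value at t=4: TV = D_5/(r−g) = 21.0538/(0.086−0.038) = 438.6212
P₀ = 11.8264/(1+0.086)^1 + 14.1562/(1+0.086)^2 + 16.9449/(1+0.086)^3 + 20.2831/(1+0.086)^4 + 438.6212/(1+0.086)^4 = 366.0380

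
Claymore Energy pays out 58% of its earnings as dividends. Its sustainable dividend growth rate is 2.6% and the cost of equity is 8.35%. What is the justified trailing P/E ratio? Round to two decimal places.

10.35

Justified trailing P/E = b(1+g)/(r−g) = 0.58×(1+0.026)/(0.0835−0.026) = 10.3492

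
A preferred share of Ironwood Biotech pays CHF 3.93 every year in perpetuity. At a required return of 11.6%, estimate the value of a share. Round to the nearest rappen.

Zero-growth DDM (perpetuity): P₀ = D/r = 3.93 / 0.116 = 33.8793

CHF 33.88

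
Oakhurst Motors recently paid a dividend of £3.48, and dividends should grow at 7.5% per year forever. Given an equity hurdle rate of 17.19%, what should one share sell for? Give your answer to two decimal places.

£38.61

Gordon growth model: P₀ = D₁/(r − g). D₁ = 3.48 × (1 + 0.075) = 3.7410.
P₀ = 3.7410 / (0.1719 − 0.075) = 3.7410 / 0.0969 = 38.6068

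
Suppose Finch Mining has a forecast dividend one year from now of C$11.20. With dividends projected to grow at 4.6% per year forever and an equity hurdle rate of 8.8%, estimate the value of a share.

Gordon growth model: P₀ = D₁/(r − g), with D₁ = 11.20 given directly.
P₀ = 11.2000 / (0.088 − 0.046) = 11.2000 / 0.042 = 266.6667

C$266.67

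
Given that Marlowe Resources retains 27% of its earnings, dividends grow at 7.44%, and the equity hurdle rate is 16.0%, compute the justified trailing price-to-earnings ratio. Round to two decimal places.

9.16

Payout ratio b = 1 − 0.27 = 0.73.
Justified trailing P/E = b(1+g)/(r−g) = 0.73×(1+0.0744)/(0.16−0.0744) = 9.1625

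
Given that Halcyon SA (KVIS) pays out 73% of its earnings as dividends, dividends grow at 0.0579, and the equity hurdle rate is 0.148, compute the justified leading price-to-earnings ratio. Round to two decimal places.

8.10

Justified leading P/E = b/(r−g) = 0.73/(0.148−0.0579) = 8.1021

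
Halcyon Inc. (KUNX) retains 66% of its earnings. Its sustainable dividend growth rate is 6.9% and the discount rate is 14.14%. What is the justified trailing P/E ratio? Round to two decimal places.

5.02

Payout ratio b = 1 − 0.66 = 0.34.
Justified trailing P/E = b(1+g)/(r−g) = 0.34×(1+0.069)/(0.1414−0.069) = 5.0202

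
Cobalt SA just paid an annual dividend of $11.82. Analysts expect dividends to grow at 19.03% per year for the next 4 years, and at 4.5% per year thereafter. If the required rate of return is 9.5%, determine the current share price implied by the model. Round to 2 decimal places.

$403.43

Two-stage DDM. Project D₁…D_4 at 0.1903, terminal growth 0.045, discount at r = 0.095.
D_1 = 14.0693
D_2 = 16.7467
D_3 = 19.9336
D_4 = 23.7270
Terminal value at t=4: TV = D_5/(r−g) = 24.7947/(0.095−0.045) = 495.8947
P₀ = 14.0693/(1+0.095)^1 + 16.7467/(1+0.095)^2 + 19.9336/(1+0.095)^3 + 23.7270/(1+0.095)^4 + 495.8947/(1+0.095)^4 = 403.4338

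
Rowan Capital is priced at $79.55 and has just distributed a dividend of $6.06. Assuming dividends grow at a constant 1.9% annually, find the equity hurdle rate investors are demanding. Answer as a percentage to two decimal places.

Rearranging the constant-growth DDM: r = D₁/P₀ + g.
D₁ = 6.06 × (1 + 0.019) = 6.1751.
r = 6.1751 / 79.55 + 0.019 = 0.07763 + 0.019 = 0.09663

9.66%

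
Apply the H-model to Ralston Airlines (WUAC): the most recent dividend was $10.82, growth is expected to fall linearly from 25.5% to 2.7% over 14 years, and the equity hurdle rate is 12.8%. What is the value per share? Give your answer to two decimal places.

$281.00

H-model: P₀ = D₀[(1+g_L) + H(g_S−g_L)]/(r−g_L), with H = 14/2 = 7.
P₀ = 10.82 × [(1+0.027) + 7×(0.255−0.027)] / (0.128−0.027)
   = 10.82 × 2.6230 / 0.101 = 280.9986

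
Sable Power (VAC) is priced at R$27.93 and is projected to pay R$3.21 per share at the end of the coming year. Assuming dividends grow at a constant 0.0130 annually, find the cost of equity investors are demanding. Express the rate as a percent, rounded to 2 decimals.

Rearranging the constant-growth DDM: r = D₁/P₀ + g.
r = 3.2100 / 27.93 + 0.013 = 0.11493 + 0.013 = 0.12793

12.79%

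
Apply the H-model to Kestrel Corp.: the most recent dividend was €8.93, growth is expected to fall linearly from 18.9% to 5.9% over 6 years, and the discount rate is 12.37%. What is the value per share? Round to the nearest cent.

€199.99

H-model: P₀ = D₀[(1+g_L) + H(g_S−g_L)]/(r−g_L), with H = 6/2 = 3.
P₀ = 8.93 × [(1+0.059) + 3×(0.189−0.059)] / (0.1237−0.059)
   = 8.93 × 1.4490 / 0.0647 = 199.9934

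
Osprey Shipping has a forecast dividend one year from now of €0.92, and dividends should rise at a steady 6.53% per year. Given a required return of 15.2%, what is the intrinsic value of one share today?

Gordon growth model: P₀ = D₁/(r − g), with D₁ = 0.92 given directly.
P₀ = 0.9200 / (0.152 − 0.0653) = 0.9200 / 0.0867 = 10.6113

€10.61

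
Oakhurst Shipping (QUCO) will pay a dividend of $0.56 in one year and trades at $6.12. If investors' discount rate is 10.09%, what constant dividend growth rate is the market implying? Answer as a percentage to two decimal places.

From P₀ = D₁/(r − g), the implied growth is g = r − D₁/P₀.
g = 0.1009 − 0.56/6.12 = 0.1009 − 0.09150 = 0.00940

0.94%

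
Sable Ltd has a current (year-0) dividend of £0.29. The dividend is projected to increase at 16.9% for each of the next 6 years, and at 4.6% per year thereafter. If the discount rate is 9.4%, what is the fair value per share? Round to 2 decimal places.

Two-stage DDM. Project D₁…D_6 at 0.169, terminal growth 0.046, discount at r = 0.094.
D_1 = 0.3390
D_2 = 0.3963
D_3 = 0.4633
D_4 = 0.5416
D_5 = 0.6331
D_6 = 0.7401
Terminal value at t=6: TV = D_7/(r−g) = 0.7741/(0.094−0.046) = 16.1278
P₀ = 0.3390/(1+0.094)^1 + 0.3963/(1+0.094)^2 + 0.4633/(1+0.094)^3 + 0.5416/(1+0.094)^4 + 0.6331/(1+0.094)^5 + 0.7401/(1+0.094)^6 + 16.1278/(1+0.094)^6 = 11.6161

£11.62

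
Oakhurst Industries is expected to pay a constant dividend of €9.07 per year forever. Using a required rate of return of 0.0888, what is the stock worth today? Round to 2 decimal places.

€102.14

Zero-growth DDM (perpetuity): P₀ = D/r = 9.07 / 0.0888 = 102.1396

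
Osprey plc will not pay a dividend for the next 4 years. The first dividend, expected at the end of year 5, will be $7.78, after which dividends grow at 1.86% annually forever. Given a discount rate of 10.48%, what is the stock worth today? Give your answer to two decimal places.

$60.58

Deferred-dividend DDM. At t=4 the remaining stream is a growing perpetuity with first payment D_5 = 7.78.
V_4 = D_5/(r−g) = 7.78/(0.1048−0.0186) = 90.2552
P₀ = V_4/(1+r)^4 = 90.2552/(1+0.1048)^4 = 60.5812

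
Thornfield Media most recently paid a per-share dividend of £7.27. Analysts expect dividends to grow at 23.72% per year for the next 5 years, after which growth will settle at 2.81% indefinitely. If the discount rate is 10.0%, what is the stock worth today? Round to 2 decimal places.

£239.54

Two-stage DDM. Project D₁…D_5 at 0.2372, terminal growth 0.0281, discount at r = 0.1.
D_1 = 8.9944
D_2 = 11.1279
D_3 = 13.7675
D_4 = 17.0331
D_5 = 21.0734
Terminal value at t=5: TV = D_6/(r−g) = 21.6655/(0.1−0.0281) = 301.3287
P₀ = 8.9944/(1+0.1)^1 + 11.1279/(1+0.1)^2 + 13.7675/(1+0.1)^3 + 17.0331/(1+0.1)^4 + 21.0734/(1+0.1)^5 + 301.3287/(1+0.1)^5 = 239.5372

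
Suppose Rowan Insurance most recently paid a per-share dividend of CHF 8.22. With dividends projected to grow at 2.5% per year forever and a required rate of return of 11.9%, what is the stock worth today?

Gordon growth model: P₀ = D₁/(r − g). D₁ = 8.22 × (1 + 0.025) = 8.4255.
P₀ = 8.4255 / (0.119 − 0.025) = 8.4255 / 0.094 = 89.6330

CHF 89.63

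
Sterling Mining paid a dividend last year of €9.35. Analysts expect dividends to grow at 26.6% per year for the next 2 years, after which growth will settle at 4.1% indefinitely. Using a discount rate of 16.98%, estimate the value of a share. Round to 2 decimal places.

€109.58

Two-stage DDM. Project D₁…D_2 at 0.266, terminal growth 0.041, discount at r = 0.1698.
D_1 = 11.8371
D_2 = 14.9858
Terminal value at t=2: TV = D_3/(r−g) = 15.6002/(0.1698−0.041) = 121.1194
P₀ = 11.8371/(1+0.1698)^1 + 14.9858/(1+0.1698)^2 + 121.1194/(1+0.1698)^2 = 109.5796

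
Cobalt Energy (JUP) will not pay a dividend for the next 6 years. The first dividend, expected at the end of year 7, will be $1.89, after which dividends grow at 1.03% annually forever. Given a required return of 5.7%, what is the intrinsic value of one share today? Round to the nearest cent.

$29.02

Deferred-dividend DDM. At t=6 the remaining stream is a growing perpetuity with first payment D_7 = 1.89.
V_6 = D_7/(r−g) = 1.89/(0.057−0.0103) = 40.4711
P₀ = V_6/(1+r)^6 = 40.4711/(1+0.057)^6 = 29.0198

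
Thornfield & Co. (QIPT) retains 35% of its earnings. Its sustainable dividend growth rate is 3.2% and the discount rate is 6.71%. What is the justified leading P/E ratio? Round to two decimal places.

18.52

Payout ratio b = 1 − 0.35 = 0.65.
Justified leading P/E = b/(r−g) = 0.65/(0.0671−0.032) = 18.5185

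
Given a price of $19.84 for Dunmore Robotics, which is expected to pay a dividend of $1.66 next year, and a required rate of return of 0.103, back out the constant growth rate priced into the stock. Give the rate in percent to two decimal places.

1.93%

From P₀ = D₁/(r − g), the implied growth is g = r − D₁/P₀.
g = 0.103 − 1.66/19.84 = 0.103 − 0.08367 = 0.01933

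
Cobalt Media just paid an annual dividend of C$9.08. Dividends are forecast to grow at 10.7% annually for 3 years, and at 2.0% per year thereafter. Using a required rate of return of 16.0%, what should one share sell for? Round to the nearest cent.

Two-stage DDM. Project D₁…D_3 at 0.107, terminal growth 0.02, discount at r = 0.16.
D_1 = 10.0516
D_2 = 11.1271
D_3 = 12.3177
Terminal value at t=3: TV = D_4/(r−g) = 12.5640/(0.16−0.02) = 89.7431
P₀ = 10.0516/(1+0.16)^1 + 11.1271/(1+0.16)^2 + 12.3177/(1+0.16)^3 + 89.7431/(1+0.16)^3 = 82.3204

C$82.32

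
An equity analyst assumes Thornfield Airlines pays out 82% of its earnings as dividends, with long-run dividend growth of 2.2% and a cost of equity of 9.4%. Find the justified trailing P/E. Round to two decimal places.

Justified trailing P/E = b(1+g)/(r−g) = 0.82×(1+0.022)/(0.094−0.022) = 11.6394

11.64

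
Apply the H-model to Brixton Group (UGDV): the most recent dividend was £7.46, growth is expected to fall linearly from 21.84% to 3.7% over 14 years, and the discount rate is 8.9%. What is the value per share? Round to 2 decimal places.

H-model: P₀ = D₀[(1+g_L) + H(g_S−g_L)]/(r−g_L), with H = 14/2 = 7.
P₀ = 7.46 × [(1+0.037) + 7×(0.2184−0.037)] / (0.089−0.037)
   = 7.46 × 2.3068 / 0.052 = 330.9371

£330.94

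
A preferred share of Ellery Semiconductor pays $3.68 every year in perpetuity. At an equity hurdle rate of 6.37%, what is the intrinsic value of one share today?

$57.77

Zero-growth DDM (perpetuity): P₀ = D/r = 3.68 / 0.0637 = 57.7708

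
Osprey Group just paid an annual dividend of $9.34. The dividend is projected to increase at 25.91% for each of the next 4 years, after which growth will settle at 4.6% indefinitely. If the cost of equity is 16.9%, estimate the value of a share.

$152.03

Two-stage DDM. Project D₁…D_4 at 0.2591, terminal growth 0.046, discount at r = 0.169.
D_1 = 11.7600
D_2 = 14.8070
D_3 = 18.6435
D_4 = 23.4740
Terminal value at t=4: TV = D_5/(r−g) = 24.5538/(0.169−0.046) = 199.6247
P₀ = 11.7600/(1+0.169)^1 + 14.8070/(1+0.169)^2 + 18.6435/(1+0.169)^3 + 23.4740/(1+0.169)^4 + 199.6247/(1+0.169)^4 = 152.0300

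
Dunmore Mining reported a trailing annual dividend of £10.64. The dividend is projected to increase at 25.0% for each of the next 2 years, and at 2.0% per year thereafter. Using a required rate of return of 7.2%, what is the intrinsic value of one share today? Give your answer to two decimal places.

Two-stage DDM. Project D₁…D_2 at 0.25, terminal growth 0.02, discount at r = 0.072.
D_1 = 13.3000
D_2 = 16.6250
Terminal value at t=2: TV = D_3/(r−g) = 16.9575/(0.072−0.02) = 326.1058
P₀ = 13.3000/(1+0.072)^1 + 16.6250/(1+0.072)^2 + 326.1058/(1+0.072)^2 = 310.6451

£310.65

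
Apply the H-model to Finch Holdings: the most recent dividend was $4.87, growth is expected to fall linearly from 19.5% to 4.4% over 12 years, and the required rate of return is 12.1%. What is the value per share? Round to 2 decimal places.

H-model: P₀ = D₀[(1+g_L) + H(g_S−g_L)]/(r−g_L), with H = 12/2 = 6.
P₀ = 4.87 × [(1+0.044) + 6×(0.195−0.044)] / (0.121−0.044)
   = 4.87 × 1.9500 / 0.077 = 123.3312

$123.33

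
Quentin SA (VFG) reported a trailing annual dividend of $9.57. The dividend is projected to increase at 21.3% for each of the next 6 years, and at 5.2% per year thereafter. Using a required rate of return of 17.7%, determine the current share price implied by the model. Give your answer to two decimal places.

Two-stage DDM. Project D₁…D_6 at 0.213, terminal growth 0.052, discount at r = 0.177.
D_1 = 11.6084
D_2 = 14.0810
D_3 = 17.0803
D_4 = 20.7183
D_5 = 25.1314
D_6 = 30.4843
Terminal value at t=6: TV = D_7/(r−g) = 32.0695/(0.177−0.052) = 256.5562
P₀ = 11.6084/(1+0.177)^1 + 14.0810/(1+0.177)^2 + 17.0803/(1+0.177)^3 + 20.7183/(1+0.177)^4 + 25.1314/(1+0.177)^5 + 30.4843/(1+0.177)^6 + 256.5562/(1+0.177)^6 = 160.3892

$160.39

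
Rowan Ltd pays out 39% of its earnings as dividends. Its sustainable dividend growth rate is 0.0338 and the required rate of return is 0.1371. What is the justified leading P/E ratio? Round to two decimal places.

Justified leading P/E = b/(r−g) = 0.39/(0.1371−0.0338) = 3.7754

3.78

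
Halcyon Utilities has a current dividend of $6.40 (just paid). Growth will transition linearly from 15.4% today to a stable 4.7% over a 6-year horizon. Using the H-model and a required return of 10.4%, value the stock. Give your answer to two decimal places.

$153.60

H-model: P₀ = D₀[(1+g_L) + H(g_S−g_L)]/(r−g_L), with H = 6/2 = 3.
P₀ = 6.40 × [(1+0.047) + 3×(0.154−0.047)] / (0.104−0.047)
   = 6.40 × 1.3680 / 0.057 = 153.6000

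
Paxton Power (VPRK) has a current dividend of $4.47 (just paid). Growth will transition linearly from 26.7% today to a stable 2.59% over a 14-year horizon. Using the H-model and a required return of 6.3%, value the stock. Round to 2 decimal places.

$326.95

H-model: P₀ = D₀[(1+g_L) + H(g_S−g_L)]/(r−g_L), with H = 14/2 = 7.
P₀ = 4.47 × [(1+0.0259) + 7×(0.267−0.0259)] / (0.063−0.0259)
   = 4.47 × 2.7136 / 0.0371 = 326.9486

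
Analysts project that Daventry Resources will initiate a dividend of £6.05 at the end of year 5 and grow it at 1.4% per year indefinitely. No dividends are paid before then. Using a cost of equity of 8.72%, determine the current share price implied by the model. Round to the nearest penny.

£59.16

Deferred-dividend DDM. At t=4 the remaining stream is a growing perpetuity with first payment D_5 = 6.05.
V_4 = D_5/(r−g) = 6.05/(0.0872−0.014) = 82.6503
P₀ = V_4/(1+r)^4 = 82.6503/(1+0.0872)^4 = 59.1571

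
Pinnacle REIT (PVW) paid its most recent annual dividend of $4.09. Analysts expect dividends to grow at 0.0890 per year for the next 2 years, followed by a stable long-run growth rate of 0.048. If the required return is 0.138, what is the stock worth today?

$51.27

Two-stage DDM. Project D₁…D_2 at 0.089, terminal growth 0.048, discount at r = 0.138.
D_1 = 4.4540
D_2 = 4.8504
Terminal value at t=2: TV = D_3/(r−g) = 5.0832/(0.138−0.048) = 56.4804
P₀ = 4.4540/(1+0.138)^1 + 4.8504/(1+0.138)^2 + 56.4804/(1+0.138)^2 = 51.2720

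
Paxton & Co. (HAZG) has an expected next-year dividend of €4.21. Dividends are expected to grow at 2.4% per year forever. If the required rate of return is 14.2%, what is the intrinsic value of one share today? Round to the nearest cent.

Gordon growth model: P₀ = D₁/(r − g), with D₁ = 4.21 given directly.
P₀ = 4.2100 / (0.142 − 0.024) = 4.2100 / 0.118 = 35.6780

€35.68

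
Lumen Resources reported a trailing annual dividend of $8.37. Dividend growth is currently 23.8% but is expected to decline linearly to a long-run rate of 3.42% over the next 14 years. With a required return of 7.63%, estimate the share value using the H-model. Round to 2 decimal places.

$489.24

H-model: P₀ = D₀[(1+g_L) + H(g_S−g_L)]/(r−g_L), with H = 14/2 = 7.
P₀ = 8.37 × [(1+0.0342) + 7×(0.238−0.0342)] / (0.0763−0.0342)
   = 8.37 × 2.4608 / 0.0421 = 489.2374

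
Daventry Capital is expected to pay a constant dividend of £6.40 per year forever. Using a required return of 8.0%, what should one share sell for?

£80.00

Zero-growth DDM (perpetuity): P₀ = D/r = 6.40 / 0.08 = 80.0000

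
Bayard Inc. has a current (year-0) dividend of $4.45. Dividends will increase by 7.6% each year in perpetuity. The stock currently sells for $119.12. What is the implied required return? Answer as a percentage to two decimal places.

11.62%

Rearranging the constant-growth DDM: r = D₁/P₀ + g.
D₁ = 4.45 × (1 + 0.076) = 4.7882.
r = 4.7882 / 119.12 + 0.076 = 0.04020 + 0.076 = 0.11620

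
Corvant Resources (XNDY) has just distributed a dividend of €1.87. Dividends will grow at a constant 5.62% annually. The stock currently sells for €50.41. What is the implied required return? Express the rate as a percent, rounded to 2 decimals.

Rearranging the constant-growth DDM: r = D₁/P₀ + g.
D₁ = 1.87 × (1 + 0.0562) = 1.9751.
r = 1.9751 / 50.41 + 0.0562 = 0.03918 + 0.0562 = 0.09538

9.54%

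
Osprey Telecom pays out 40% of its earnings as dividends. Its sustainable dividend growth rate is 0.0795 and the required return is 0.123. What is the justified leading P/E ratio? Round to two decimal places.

Justified leading P/E = b/(r−g) = 0.40/(0.123−0.0795) = 9.1954

9.20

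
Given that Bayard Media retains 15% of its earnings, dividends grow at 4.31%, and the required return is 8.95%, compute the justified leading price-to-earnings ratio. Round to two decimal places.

Payout ratio b = 1 − 0.15 = 0.85.
Justified leading P/E = b/(r−g) = 0.85/(0.0895−0.0431) = 18.3190

18.32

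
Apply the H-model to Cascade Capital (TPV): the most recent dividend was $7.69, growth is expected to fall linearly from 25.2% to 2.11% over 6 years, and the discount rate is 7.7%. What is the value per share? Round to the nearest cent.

H-model: P₀ = D₀[(1+g_L) + H(g_S−g_L)]/(r−g_L), with H = 6/2 = 3.
P₀ = 7.69 × [(1+0.0211) + 3×(0.252−0.0211)] / (0.077−0.0211)
   = 7.69 × 1.7138 / 0.0559 = 235.7625

$235.76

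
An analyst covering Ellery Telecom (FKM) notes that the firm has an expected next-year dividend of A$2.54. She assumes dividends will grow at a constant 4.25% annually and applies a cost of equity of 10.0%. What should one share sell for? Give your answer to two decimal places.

Gordon growth model: P₀ = D₁/(r − g), with D₁ = 2.54 given directly.
P₀ = 2.5400 / (0.1 − 0.0425) = 2.5400 / 0.0575 = 44.1739

A$44.17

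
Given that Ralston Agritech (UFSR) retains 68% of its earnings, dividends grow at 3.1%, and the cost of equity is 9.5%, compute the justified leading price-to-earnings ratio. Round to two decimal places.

5.00

Payout ratio b = 1 − 0.68 = 0.32.
Justified leading P/E = b/(r−g) = 0.32/(0.095−0.031) = 5.0000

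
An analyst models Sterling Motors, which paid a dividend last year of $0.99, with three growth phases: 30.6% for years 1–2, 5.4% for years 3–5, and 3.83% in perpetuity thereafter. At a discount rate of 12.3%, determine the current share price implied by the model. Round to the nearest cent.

Three-stage DDM. Project D₁…D_5; terminal Gordon value at t=5 with g = 0.0383; discount at r = 0.123.
D_1 = 1.2929
D_2 = 1.6886
D_3 = 1.7798
D_4 = 1.8759
D_5 = 1.9772
TV_5 = 2.0529/(0.123−0.0383) = 24.2372
P₀ = Σ Dₜ/(1+r)ᵗ + TV_5/(1+r)^5 = 19.6035

$19.60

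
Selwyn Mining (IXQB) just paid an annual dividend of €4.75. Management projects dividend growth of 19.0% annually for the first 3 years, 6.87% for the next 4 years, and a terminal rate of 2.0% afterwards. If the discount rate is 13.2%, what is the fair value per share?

Three-stage DDM. Project D₁…D_7; terminal Gordon value at t=7 with g = 0.02; discount at r = 0.132.
D_1 = 5.6525
D_2 = 6.7265
D_3 = 8.0045
D_4 = 8.5544
D_5 = 9.1421
D_6 = 9.7702
D_7 = 10.4414
TV_7 = 10.6502/(0.132−0.02) = 95.0911
P₀ = Σ Dₜ/(1+r)ᵗ + TV_7/(1+r)^7 = 74.8378

€74.84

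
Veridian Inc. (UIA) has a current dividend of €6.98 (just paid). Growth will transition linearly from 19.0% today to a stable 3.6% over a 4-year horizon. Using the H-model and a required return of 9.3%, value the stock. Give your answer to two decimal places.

€164.58

H-model: P₀ = D₀[(1+g_L) + H(g_S−g_L)]/(r−g_L), with H = 4/2 = 2.
P₀ = 6.98 × [(1+0.036) + 2×(0.19−0.036)] / (0.093−0.036)
   = 6.98 × 1.3440 / 0.057 = 164.5811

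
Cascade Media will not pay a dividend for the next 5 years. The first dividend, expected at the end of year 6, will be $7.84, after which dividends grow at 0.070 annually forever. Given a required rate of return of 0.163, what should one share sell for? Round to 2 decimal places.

Deferred-dividend DDM. At t=5 the remaining stream is a growing perpetuity with first payment D_6 = 7.84.
V_5 = D_6/(r−g) = 7.84/(0.163−0.07) = 84.3011
P₀ = V_5/(1+r)^5 = 84.3011/(1+0.163)^5 = 39.6218

$39.62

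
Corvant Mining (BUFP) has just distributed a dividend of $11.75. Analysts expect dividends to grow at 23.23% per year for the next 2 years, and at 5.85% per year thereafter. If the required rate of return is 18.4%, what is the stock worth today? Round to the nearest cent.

$132.31

Two-stage DDM. Project D₁…D_2 at 0.2323, terminal growth 0.0585, discount at r = 0.184.
D_1 = 14.4795
D_2 = 17.8431
Terminal value at t=2: TV = D_3/(r−g) = 18.8869/(0.184−0.0585) = 150.4936
P₀ = 14.4795/(1+0.184)^1 + 17.8431/(1+0.184)^2 + 150.4936/(1+0.184)^2 = 132.3106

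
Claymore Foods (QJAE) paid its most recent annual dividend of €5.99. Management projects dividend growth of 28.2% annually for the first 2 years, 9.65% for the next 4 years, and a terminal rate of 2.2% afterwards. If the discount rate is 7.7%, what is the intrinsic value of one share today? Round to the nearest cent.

€220.58

Three-stage DDM. Project D₁…D_6; terminal Gordon value at t=6 with g = 0.022; discount at r = 0.077.
D_1 = 7.6792
D_2 = 9.8447
D_3 = 10.7947
D_4 = 11.8364
D_5 = 12.9786
D_6 = 14.2311
TV_6 = 14.5441/(0.077−0.022) = 264.4391
P₀ = Σ Dₜ/(1+r)ᵗ + TV_6/(1+r)^6 = 220.5777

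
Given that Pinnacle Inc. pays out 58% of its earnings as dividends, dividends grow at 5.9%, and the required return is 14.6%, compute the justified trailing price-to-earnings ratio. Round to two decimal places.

7.06

Justified trailing P/E = b(1+g)/(r−g) = 0.58×(1+0.059)/(0.146−0.059) = 7.0600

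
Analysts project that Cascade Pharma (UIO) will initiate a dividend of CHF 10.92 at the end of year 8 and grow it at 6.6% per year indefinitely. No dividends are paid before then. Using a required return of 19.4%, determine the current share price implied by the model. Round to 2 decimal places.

Deferred-dividend DDM. At t=7 the remaining stream is a growing perpetuity with first payment D_8 = 10.92.
V_7 = D_8/(r−g) = 10.92/(0.194−0.066) = 85.3125
P₀ = V_7/(1+r)^7 = 85.3125/(1+0.194)^7 = 24.6594

CHF 24.66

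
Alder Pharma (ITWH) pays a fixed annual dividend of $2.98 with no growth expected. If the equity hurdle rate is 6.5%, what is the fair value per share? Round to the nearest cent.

$45.85

Zero-growth DDM (perpetuity): P₀ = D/r = 2.98 / 0.065 = 45.8462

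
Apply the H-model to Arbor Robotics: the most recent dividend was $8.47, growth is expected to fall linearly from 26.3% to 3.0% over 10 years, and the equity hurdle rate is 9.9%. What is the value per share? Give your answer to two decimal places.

$269.44

H-model: P₀ = D₀[(1+g_L) + H(g_S−g_L)]/(r−g_L), with H = 10/2 = 5.
P₀ = 8.47 × [(1+0.03) + 5×(0.263−0.03)] / (0.099−0.03)
   = 8.47 × 2.1950 / 0.069 = 269.4442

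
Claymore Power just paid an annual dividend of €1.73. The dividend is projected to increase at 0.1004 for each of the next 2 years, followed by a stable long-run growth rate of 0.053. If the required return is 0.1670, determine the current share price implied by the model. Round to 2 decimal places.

Two-stage DDM. Project D₁…D_2 at 0.1004, terminal growth 0.053, discount at r = 0.167.
D_1 = 1.9037
D_2 = 2.0948
Terminal value at t=2: TV = D_3/(r−g) = 2.2058/(0.167−0.053) = 19.3495
P₀ = 1.9037/(1+0.167)^1 + 2.0948/(1+0.167)^2 + 19.3495/(1+0.167)^2 = 17.3773

€17.38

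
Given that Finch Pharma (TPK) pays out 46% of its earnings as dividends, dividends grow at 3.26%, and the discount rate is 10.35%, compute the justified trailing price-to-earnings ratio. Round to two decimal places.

Justified trailing P/E = b(1+g)/(r−g) = 0.46×(1+0.0326)/(0.1035−0.0326) = 6.6995

6.70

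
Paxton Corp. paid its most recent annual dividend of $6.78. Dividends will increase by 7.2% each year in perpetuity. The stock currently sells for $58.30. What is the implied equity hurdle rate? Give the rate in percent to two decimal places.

Rearranging the constant-growth DDM: r = D₁/P₀ + g.
D₁ = 6.78 × (1 + 0.072) = 7.2682.
r = 7.2682 / 58.30 + 0.072 = 0.12467 + 0.072 = 0.19667

19.67%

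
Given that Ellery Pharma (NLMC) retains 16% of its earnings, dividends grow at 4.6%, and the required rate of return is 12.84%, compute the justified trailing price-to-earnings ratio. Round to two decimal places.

Payout ratio b = 1 − 0.16 = 0.84.
Justified trailing P/E = b(1+g)/(r−g) = 0.84×(1+0.046)/(0.1284−0.046) = 10.6631

10.66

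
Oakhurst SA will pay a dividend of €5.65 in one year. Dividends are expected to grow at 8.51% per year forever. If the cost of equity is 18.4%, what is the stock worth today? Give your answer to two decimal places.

€57.13

Gordon growth model: P₀ = D₁/(r − g), with D₁ = 5.65 given directly.
P₀ = 5.6500 / (0.184 − 0.0851) = 5.6500 / 0.0989 = 57.1284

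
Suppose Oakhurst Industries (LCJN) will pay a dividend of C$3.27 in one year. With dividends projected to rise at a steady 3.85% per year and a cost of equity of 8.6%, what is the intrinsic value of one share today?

Gordon growth model: P₀ = D₁/(r − g), with D₁ = 3.27 given directly.
P₀ = 3.2700 / (0.086 − 0.0385) = 3.2700 / 0.0475 = 68.8421

C$68.84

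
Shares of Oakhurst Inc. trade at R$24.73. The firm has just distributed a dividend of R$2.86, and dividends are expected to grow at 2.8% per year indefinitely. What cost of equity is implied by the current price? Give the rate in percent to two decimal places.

Rearranging the constant-growth DDM: r = D₁/P₀ + g.
D₁ = 2.86 × (1 + 0.028) = 2.9401.
r = 2.9401 / 24.73 + 0.028 = 0.11889 + 0.028 = 0.14689

14.69%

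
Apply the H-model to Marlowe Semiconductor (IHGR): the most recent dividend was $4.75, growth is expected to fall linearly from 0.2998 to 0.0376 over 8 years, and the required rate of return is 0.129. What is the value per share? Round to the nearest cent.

$108.43

H-model: P₀ = D₀[(1+g_L) + H(g_S−g_L)]/(r−g_L), with H = 8/2 = 4.
P₀ = 4.75 × [(1+0.0376) + 4×(0.2998−0.0376)] / (0.129−0.0376)
   = 4.75 × 2.0864 / 0.0914 = 108.4289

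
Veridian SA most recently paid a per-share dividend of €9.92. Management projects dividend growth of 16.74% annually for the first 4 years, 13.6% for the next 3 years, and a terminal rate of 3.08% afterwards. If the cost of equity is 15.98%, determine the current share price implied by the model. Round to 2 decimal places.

Three-stage DDM. Project D₁…D_7; terminal Gordon value at t=7 with g = 0.0308; discount at r = 0.1598.
D_1 = 11.5806
D_2 = 13.5192
D_3 = 15.7823
D_4 = 18.4243
D_5 = 20.9300
D_6 = 23.7765
D_7 = 27.0101
TV_7 = 27.8420/(0.1598−0.0308) = 215.8292
P₀ = Σ Dₜ/(1+r)ᵗ + TV_7/(1+r)^7 = 146.1044

€146.10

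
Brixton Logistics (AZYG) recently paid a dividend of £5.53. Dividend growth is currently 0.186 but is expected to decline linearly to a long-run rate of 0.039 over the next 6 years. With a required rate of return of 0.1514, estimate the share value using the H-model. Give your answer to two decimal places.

£72.81

H-model: P₀ = D₀[(1+g_L) + H(g_S−g_L)]/(r−g_L), with H = 6/2 = 3.
P₀ = 5.53 × [(1+0.039) + 3×(0.186−0.039)] / (0.1514−0.039)
   = 5.53 × 1.4800 / 0.1124 = 72.8149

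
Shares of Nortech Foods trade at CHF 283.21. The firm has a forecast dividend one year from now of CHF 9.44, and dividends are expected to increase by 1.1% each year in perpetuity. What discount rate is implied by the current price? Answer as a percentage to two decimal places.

4.43%

Rearranging the constant-growth DDM: r = D₁/P₀ + g.
r = 9.4400 / 283.21 + 0.011 = 0.03333 + 0.011 = 0.04433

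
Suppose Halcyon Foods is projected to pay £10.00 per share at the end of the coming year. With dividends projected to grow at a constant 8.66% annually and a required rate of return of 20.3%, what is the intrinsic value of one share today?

£85.91

Gordon growth model: P₀ = D₁/(r − g), with D₁ = 10.00 given directly.
P₀ = 10.0000 / (0.203 − 0.0866) = 10.0000 / 0.1164 = 85.9107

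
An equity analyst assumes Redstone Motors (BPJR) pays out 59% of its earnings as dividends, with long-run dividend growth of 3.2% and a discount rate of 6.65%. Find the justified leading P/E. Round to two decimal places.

Justified leading P/E = b/(r−g) = 0.59/(0.0665−0.032) = 17.1014

17.10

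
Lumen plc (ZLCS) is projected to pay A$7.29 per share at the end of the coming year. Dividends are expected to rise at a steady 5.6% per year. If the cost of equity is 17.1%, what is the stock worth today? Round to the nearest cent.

A$63.39

Gordon growth model: P₀ = D₁/(r − g), with D₁ = 7.29 given directly.
P₀ = 7.2900 / (0.171 − 0.056) = 7.2900 / 0.115 = 63.3913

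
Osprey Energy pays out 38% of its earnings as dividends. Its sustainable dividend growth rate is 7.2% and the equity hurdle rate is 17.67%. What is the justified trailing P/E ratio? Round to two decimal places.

Justified trailing P/E = b(1+g)/(r−g) = 0.38×(1+0.072)/(0.1767−0.072) = 3.8907

3.89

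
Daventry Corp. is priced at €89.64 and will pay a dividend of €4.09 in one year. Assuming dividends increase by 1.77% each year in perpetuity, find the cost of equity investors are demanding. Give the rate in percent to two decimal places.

6.33%

Rearranging the constant-growth DDM: r = D₁/P₀ + g.
r = 4.0900 / 89.64 + 0.0177 = 0.04563 + 0.0177 = 0.06333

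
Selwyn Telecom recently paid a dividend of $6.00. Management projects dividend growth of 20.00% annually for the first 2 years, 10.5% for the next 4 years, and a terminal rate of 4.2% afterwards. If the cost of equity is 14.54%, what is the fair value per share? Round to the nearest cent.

$94.46

Three-stage DDM. Project D₁…D_6; terminal Gordon value at t=6 with g = 0.042; discount at r = 0.1454.
D_1 = 7.2000
D_2 = 8.6400
D_3 = 9.5472
D_4 = 10.5497
D_5 = 11.6574
D_6 = 12.8814
TV_6 = 13.4224/(0.1454−0.042) = 129.8106
P₀ = Σ Dₜ/(1+r)ᵗ + TV_6/(1+r)^6 = 94.4586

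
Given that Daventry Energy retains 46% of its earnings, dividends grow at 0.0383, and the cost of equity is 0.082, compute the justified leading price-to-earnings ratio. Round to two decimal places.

12.36

Payout ratio b = 1 − 0.46 = 0.54.
Justified leading P/E = b/(r−g) = 0.54/(0.082−0.0383) = 12.3570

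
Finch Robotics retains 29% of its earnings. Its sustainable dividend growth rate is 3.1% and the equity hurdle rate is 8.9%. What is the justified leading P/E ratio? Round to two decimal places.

Payout ratio b = 1 − 0.29 = 0.71.
Justified leading P/E = b/(r−g) = 0.71/(0.089−0.031) = 12.2414

12.24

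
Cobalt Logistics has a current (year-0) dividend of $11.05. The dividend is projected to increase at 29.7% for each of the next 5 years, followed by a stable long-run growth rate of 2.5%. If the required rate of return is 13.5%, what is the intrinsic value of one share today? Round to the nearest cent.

$284.56

Two-stage DDM. Project D₁…D_5 at 0.297, terminal growth 0.025, discount at r = 0.135.
D_1 = 14.3318
D_2 = 18.5884
D_3 = 24.1092
D_4 = 31.2696
D_5 = 40.5567
Terminal value at t=5: TV = D_6/(r−g) = 41.5706/(0.135−0.025) = 377.9143
P₀ = 14.3318/(1+0.135)^1 + 18.5884/(1+0.135)^2 + 24.1092/(1+0.135)^3 + 31.2696/(1+0.135)^4 + 40.5567/(1+0.135)^5 + 377.9143/(1+0.135)^5 = 284.5585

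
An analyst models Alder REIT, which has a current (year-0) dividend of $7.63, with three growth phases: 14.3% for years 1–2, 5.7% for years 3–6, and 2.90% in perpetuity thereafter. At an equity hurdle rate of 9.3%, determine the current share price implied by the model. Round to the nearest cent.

$164.38

Three-stage DDM. Project D₁…D_6; terminal Gordon value at t=6 with g = 0.029; discount at r = 0.093.
D_1 = 8.7211
D_2 = 9.9682
D_3 = 10.5364
D_4 = 11.1370
D_5 = 11.7718
D_6 = 12.4428
TV_6 = 12.8036/(0.093−0.029) = 200.0564
P₀ = Σ Dₜ/(1+r)ᵗ + TV_6/(1+r)^6 = 164.3761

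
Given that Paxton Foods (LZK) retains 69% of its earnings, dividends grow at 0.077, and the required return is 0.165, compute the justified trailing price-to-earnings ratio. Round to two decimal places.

3.79

Payout ratio b = 1 − 0.69 = 0.31.
Justified trailing P/E = b(1+g)/(r−g) = 0.31×(1+0.077)/(0.165−0.077) = 3.7940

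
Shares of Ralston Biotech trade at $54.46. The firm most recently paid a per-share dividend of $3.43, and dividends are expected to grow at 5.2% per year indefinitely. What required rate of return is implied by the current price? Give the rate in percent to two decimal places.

11.83%

Rearranging the constant-growth DDM: r = D₁/P₀ + g.
D₁ = 3.43 × (1 + 0.052) = 3.6084.
r = 3.6084 / 54.46 + 0.052 = 0.06626 + 0.052 = 0.11826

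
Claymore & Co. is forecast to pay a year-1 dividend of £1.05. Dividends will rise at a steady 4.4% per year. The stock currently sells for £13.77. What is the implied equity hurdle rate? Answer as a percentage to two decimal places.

Rearranging the constant-growth DDM: r = D₁/P₀ + g.
r = 1.0500 / 13.77 + 0.044 = 0.07625 + 0.044 = 0.12025

12.03%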